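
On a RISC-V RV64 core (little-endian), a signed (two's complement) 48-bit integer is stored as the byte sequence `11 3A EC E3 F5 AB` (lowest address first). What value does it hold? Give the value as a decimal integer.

-92402397464047

Little-endian stores the least-significant byte at the lowest address.
Reassemble most-significant byte first: AB F5 E3 EC 3A 11 → 0xABF5E3EC3A11.
Top bit is set, so as a signed 48-bit value this is 0xABF5E3EC3A11 − 2^48 = -92402397464047.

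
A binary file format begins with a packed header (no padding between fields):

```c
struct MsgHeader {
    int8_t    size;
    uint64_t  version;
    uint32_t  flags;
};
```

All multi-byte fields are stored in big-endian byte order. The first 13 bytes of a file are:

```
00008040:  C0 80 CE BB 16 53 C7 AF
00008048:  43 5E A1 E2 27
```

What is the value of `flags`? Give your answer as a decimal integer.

1587667495

`flags` follows `size` (1 B), `version` (8 B), so it starts at offset 1 + 8 = 9 and occupies 4 bytes.
Bytes at offsets 9..12: 5E A1 E2 27.
Big-endian stores the most-significant byte at the lowest address.
The bytes are already most-significant first: 0x5EA1E227.
0x5EA1E227 = 1587667495.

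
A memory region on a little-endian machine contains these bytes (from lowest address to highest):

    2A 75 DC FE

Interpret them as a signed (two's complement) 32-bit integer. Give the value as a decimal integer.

Little-endian: lowest address holds the least-significant byte.
Reassemble most-significant byte first: FE DC 75 2A → 0xFEDC752A.
Top bit is set, so as a signed 32-bit value this is 0xFEDC752A − 2^32 = -19106518.

-19106518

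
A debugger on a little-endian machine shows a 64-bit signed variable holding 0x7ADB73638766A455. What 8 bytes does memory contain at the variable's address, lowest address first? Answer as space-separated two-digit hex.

55 A4 66 87 63 73 DB 7A

Split into bytes (most-significant first): 7A DB 73 63 87 66 A4 55.
Little-endian stores the least-significant byte at the lowest address.
So at ascending addresses the bytes are 55 A4 66 87 63 73 DB 7A.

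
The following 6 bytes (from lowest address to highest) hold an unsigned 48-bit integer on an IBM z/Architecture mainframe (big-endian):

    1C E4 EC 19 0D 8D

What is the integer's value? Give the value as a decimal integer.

Big-endian stores the most-significant byte at the lowest address.
The bytes are already most-significant first: 0x1CE4EC190D8D.
0x1CE4EC190D8D = 31769539186061.

31769539186061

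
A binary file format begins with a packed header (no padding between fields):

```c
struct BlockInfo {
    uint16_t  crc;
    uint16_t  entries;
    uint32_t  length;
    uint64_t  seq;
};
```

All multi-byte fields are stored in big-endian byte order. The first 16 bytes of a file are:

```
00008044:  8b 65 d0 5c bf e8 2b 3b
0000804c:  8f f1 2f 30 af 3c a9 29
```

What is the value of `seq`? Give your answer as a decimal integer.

`seq` follows `crc` (2 B), `entries` (2 B), `length` (4 B), so it starts at offset 2 + 2 + 4 = 8 and occupies 8 bytes.
Bytes at offsets 8..15: 8F F1 2F 30 AF 3C A9 29.
Big-endian stores the most-significant byte at the lowest address.
The bytes are already most-significant first: 0x8FF12F30AF3CA929.
0x8FF12F30AF3CA929 = 10372123302955886889.

10372123302955886889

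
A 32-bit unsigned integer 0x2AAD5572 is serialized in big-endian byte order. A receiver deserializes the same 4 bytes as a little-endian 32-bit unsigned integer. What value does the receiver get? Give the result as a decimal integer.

Stored big-endian, the bytes at ascending addresses are 2A AD 55 72.
Read back as little-endian, the first byte is least significant, giving 0x7255AD2A.
0x7255AD2A = 1918217514.

1918217514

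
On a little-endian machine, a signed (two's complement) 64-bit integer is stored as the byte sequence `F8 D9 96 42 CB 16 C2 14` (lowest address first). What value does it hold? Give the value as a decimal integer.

In little-endian order the low byte comes first in memory.
Reassemble most-significant byte first: 14 C2 16 CB 42 96 D9 F8 → 0x14C216CB4296D9F8.
0x14C216CB4296D9F8 = 1495783088491780600.

1495783088491780600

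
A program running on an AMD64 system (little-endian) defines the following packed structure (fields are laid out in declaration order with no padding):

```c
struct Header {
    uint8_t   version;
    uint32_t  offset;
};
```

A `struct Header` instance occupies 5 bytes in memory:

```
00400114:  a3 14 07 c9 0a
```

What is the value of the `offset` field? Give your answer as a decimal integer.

180946708

`offset` follows `version` (1 byte), so it starts at byte offset 1 and occupies 4 bytes.
Bytes at offsets 1..4: 14 07 C9 0A.
In little-endian order the low byte comes first in memory.
Reassemble most-significant byte first: 0A C9 07 14 → 0x0AC90714.
0x0AC90714 = 180946708.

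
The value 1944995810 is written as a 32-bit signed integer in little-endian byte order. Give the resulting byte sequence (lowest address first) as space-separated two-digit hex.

1944995810 in hexadecimal, padded to 32 bits, is 0x73EE47E2.
Split into bytes (most-significant first): 73 EE 47 E2.
In little-endian order the low byte comes first in memory.
So at ascending addresses the bytes are E2 47 EE 73.

E2 47 EE 73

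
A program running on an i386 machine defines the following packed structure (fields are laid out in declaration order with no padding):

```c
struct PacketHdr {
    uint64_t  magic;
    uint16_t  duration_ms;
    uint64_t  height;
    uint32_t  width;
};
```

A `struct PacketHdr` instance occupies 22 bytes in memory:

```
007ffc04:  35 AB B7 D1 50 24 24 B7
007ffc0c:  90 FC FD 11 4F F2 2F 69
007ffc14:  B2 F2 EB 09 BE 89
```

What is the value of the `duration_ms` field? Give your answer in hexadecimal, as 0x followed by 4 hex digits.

0xFC90

`duration_ms` follows `magic` (8 bytes), so it starts at byte offset 8 and occupies 2 bytes.
Bytes at offsets 8..9: 90 FC.
Little-endian: lowest address holds the least-significant byte.
Reassemble most-significant byte first: FC 90 → 0xFC90.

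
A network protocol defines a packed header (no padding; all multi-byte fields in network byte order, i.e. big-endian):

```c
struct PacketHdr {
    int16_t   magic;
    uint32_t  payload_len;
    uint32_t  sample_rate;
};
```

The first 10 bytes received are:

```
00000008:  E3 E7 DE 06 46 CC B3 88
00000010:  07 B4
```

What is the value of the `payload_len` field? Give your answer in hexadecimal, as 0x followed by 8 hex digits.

`payload_len` follows `magic` (2 bytes), so it starts at byte offset 2 and occupies 4 bytes.
Bytes at offsets 2..5: DE 06 46 CC.
Big-endian: lowest address holds the most-significant byte.
The bytes are already most-significant first: 0xDE0646CC.

0xDE0646CC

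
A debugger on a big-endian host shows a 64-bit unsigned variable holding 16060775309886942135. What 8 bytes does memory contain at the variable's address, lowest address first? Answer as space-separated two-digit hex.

DE E3 56 0C FB 2C EB B7

16060775309886942135 in hexadecimal, padded to 64 bits, is 0xDEE3560CFB2CEBB7.
Split into bytes (most-significant first): DE E3 56 0C FB 2C EB B7.
In big-endian order the high byte comes first in memory.
So the memory order matches the most-significant-first order: DE E3 56 0C FB 2C EB B7.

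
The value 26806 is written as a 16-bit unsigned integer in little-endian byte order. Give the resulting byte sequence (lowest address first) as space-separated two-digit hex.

B6 68

26806 in hexadecimal, padded to 16 bits, is 0x68B6.
Split into bytes (most-significant first): 68 B6.
Little-endian stores the least-significant byte at the lowest address.
So at ascending addresses the bytes are B6 68.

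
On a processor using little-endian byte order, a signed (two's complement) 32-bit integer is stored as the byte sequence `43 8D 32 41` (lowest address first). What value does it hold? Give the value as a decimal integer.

Little-endian stores the least-significant byte at the lowest address.
Reassemble most-significant byte first: 41 32 8D 43 → 0x41328D43.
0x41328D43 = 1093832003.

1093832003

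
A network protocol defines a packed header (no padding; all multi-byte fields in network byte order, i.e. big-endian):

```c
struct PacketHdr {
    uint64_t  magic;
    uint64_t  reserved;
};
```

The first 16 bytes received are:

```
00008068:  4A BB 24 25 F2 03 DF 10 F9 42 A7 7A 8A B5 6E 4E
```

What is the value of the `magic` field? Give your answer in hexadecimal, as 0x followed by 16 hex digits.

0x4ABB2425F203DF10

`magic` is the first field, at byte offset 0, occupying 8 bytes.
Bytes at offsets 0..7: 4A BB 24 25 F2 03 DF 10.
Big-endian: lowest address holds the most-significant byte.
The bytes are already most-significant first: 0x4ABB2425F203DF10.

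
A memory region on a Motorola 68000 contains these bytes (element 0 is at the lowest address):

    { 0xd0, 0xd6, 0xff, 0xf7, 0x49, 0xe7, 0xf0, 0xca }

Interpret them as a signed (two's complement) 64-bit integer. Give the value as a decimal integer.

Big-endian stores the most-significant byte at the lowest address.
The bytes are already most-significant first: 0xD0D6FFF749E7F0CA.
Top bit is set, so as a signed 64-bit value this is 0xD0D6FFF749E7F0CA − 2^64 = -3398247431242518326.

-3398247431242518326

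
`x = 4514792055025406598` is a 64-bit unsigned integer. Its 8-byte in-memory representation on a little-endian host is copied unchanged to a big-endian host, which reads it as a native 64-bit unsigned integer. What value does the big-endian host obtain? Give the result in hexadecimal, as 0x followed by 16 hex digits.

4514792055025406598 in 64-bit hexadecimal is 0x3EA7C374228B9286.
Stored little-endian, the bytes at ascending addresses are 86 92 8B 22 74 C3 A7 3E.
Read back as big-endian, the last byte is least significant, giving 0x86928B2274C3A73E.

0x86928B2274C3A73E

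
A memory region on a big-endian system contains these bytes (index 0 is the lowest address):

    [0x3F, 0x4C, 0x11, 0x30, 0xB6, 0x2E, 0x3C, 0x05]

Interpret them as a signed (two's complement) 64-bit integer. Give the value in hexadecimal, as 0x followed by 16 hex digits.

In big-endian order the high byte comes first in memory.
The bytes are already most-significant first: 0x3F4C1130B62E3C05.

0x3F4C1130B62E3C05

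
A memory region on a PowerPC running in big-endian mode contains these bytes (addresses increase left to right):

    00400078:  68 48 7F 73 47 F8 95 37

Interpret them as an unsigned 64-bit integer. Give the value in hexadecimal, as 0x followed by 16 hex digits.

0x68487F7347F89537

In big-endian order the high byte comes first in memory.
The bytes are already most-significant first: 0x68487F7347F89537.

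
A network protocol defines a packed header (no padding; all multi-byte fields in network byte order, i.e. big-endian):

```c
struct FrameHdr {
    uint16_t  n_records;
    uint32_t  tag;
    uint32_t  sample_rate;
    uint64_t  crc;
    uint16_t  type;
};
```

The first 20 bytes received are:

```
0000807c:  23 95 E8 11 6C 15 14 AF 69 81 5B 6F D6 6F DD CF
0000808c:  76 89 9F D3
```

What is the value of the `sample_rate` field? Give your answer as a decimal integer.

347040129

`sample_rate` follows `n_records` (2 B), `tag` (4 B), so it starts at offset 2 + 4 = 6 and occupies 4 bytes.
Bytes at offsets 6..9: 14 AF 69 81.
Big-endian: lowest address holds the most-significant byte.
The bytes are already most-significant first: 0x14AF6981.
0x14AF6981 = 347040129.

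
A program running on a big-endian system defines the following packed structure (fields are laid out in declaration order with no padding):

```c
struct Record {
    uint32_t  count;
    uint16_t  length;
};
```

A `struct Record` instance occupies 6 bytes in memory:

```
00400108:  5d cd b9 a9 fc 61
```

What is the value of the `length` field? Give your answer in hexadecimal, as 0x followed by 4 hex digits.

`length` follows `count` (4 bytes), so it starts at byte offset 4 and occupies 2 bytes.
Bytes at offsets 4..5: FC 61.
In big-endian order the high byte comes first in memory.
The bytes are already most-significant first: 0xFC61.

0xFC61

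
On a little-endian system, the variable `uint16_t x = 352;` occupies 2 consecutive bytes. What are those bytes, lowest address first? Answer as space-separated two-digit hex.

352 in hexadecimal, padded to 16 bits, is 0x0160.
Split into bytes (most-significant first): 01 60.
Little-endian stores the least-significant byte at the lowest address.
So at ascending addresses the bytes are 60 01.

60 01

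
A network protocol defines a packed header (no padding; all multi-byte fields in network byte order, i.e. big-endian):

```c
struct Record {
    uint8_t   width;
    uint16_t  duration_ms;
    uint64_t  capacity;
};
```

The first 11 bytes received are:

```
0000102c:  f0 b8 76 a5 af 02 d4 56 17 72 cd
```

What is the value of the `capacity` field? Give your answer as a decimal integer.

11938764248183173837

`capacity` follows `width` (1 B), `duration_ms` (2 B), so it starts at offset 1 + 2 = 3 and occupies 8 bytes.
Bytes at offsets 3..10: A5 AF 02 D4 56 17 72 CD.
Big-endian stores the most-significant byte at the lowest address.
The bytes are already most-significant first: 0xA5AF02D4561772CD.
0xA5AF02D4561772CD = 11938764248183173837.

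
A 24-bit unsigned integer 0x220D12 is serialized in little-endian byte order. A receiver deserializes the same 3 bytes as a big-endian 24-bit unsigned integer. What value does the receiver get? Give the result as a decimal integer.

1183010

Stored little-endian, the bytes at ascending addresses are 12 0D 22.
Read back as big-endian, the last byte is least significant, giving 0x120D22.
0x120D22 = 1183010.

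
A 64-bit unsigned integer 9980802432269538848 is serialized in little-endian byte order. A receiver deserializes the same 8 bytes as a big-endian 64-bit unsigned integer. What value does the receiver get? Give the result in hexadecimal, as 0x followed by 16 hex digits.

9980802432269538848 in 64-bit hexadecimal is 0x8A82EEEE7CC7D620.
Stored little-endian, the bytes at ascending addresses are 20 D6 C7 7C EE EE 82 8A.
Read back as big-endian, the last byte is least significant, giving 0x20D6C77CEEEE828A.

0x20D6C77CEEEE828A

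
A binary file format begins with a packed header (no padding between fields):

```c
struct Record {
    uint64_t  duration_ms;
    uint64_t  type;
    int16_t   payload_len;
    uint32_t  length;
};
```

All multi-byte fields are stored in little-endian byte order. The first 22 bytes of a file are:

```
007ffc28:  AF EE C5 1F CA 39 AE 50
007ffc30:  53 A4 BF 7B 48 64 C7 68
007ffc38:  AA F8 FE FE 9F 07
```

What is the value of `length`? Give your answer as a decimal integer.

127926014

`length` follows `duration_ms` (8 B), `type` (8 B), `payload_len` (2 B), so it starts at offset 8 + 8 + 2 = 18 and occupies 4 bytes.
Bytes at offsets 18..21: FE FE 9F 07.
In little-endian order the low byte comes first in memory.
Reassemble most-significant byte first: 07 9F FE FE → 0x079FFEFE.
0x079FFEFE = 127926014.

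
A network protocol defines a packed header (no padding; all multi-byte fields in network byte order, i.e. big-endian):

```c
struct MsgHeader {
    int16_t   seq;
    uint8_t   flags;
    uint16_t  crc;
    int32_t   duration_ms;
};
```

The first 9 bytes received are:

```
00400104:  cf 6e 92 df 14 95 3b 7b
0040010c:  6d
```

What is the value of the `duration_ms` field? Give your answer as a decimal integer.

-1791263891

`duration_ms` follows `seq` (2 B), `flags` (1 B), `crc` (2 B), so it starts at offset 2 + 1 + 2 = 5 and occupies 4 bytes.
Bytes at offsets 5..8: 95 3B 7B 6D.
Big-endian: lowest address holds the most-significant byte.
The bytes are already most-significant first: 0x953B7B6D.
Top bit is set, so as a signed 32-bit value this is 0x953B7B6D − 2^32 = -1791263891.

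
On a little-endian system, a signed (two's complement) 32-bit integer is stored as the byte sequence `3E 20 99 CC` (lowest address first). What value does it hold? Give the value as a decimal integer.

-862379970

In little-endian order the low byte comes first in memory.
Reassemble most-significant byte first: CC 99 20 3E → 0xCC99203E.
Top bit is set, so as a signed 32-bit value this is 0xCC99203E − 2^32 = -862379970.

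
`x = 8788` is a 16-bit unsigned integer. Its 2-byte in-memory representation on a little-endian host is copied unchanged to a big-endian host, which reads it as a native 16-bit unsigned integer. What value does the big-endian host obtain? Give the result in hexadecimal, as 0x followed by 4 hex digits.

8788 in 16-bit hexadecimal is 0x2254.
Stored little-endian, the bytes at ascending addresses are 54 22.
Read back as big-endian, the last byte is least significant, giving 0x5422.

0x5422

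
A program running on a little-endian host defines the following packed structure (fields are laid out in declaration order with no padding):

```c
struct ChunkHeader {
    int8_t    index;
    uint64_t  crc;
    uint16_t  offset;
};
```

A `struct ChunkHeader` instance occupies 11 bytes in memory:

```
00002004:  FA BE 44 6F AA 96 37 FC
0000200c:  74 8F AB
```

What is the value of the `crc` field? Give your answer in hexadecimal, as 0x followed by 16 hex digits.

`crc` follows `index` (1 byte), so it starts at byte offset 1 and occupies 8 bytes.
Bytes at offsets 1..8: BE 44 6F AA 96 37 FC 74.
Little-endian stores the least-significant byte at the lowest address.
Reassemble most-significant byte first: 74 FC 37 96 AA 6F 44 BE → 0x74FC3796AA6F44BE.

0x74FC3796AA6F44BE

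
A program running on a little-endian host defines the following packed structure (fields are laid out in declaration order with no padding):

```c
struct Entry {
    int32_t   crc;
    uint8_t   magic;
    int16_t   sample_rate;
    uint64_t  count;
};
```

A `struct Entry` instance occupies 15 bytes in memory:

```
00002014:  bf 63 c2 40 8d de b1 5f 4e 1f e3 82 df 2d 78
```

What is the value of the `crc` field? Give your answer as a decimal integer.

1086481343

`crc` is the first field, at byte offset 0, occupying 4 bytes.
Bytes at offsets 0..3: BF 63 C2 40.
Little-endian stores the least-significant byte at the lowest address.
Reassemble most-significant byte first: 40 C2 63 BF → 0x40C263BF.
0x40C263BF = 1086481343.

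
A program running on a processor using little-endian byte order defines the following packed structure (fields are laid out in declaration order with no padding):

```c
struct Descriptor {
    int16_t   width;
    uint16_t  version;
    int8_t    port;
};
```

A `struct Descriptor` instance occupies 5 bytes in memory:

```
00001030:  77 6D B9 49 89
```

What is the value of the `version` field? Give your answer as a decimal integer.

`version` follows `width` (2 bytes), so it starts at byte offset 2 and occupies 2 bytes.
Bytes at offsets 2..3: B9 49.
Little-endian stores the least-significant byte at the lowest address.
Reassemble most-significant byte first: 49 B9 → 0x49B9.
0x49B9 = 18873.

18873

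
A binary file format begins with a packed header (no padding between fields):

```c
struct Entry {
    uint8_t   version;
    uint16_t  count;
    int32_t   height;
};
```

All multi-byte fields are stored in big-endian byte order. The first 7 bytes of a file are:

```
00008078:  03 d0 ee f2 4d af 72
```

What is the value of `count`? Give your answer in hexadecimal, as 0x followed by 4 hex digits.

0xD0EE

`count` follows `version` (1 byte), so it starts at byte offset 1 and occupies 2 bytes.
Bytes at offsets 1..2: D0 EE.
Big-endian: lowest address holds the most-significant byte.
The bytes are already most-significant first: 0xD0EE.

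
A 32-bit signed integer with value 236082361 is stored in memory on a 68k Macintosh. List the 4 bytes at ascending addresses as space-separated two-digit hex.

0E 12 54 B9

236082361 in hexadecimal, padded to 32 bits, is 0x0E1254B9.
Split into bytes (most-significant first): 0E 12 54 B9.
Big-endian: lowest address holds the most-significant byte.
So the memory order matches the most-significant-first order: 0E 12 54 B9.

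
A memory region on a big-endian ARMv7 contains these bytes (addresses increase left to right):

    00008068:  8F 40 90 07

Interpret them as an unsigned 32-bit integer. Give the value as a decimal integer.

In big-endian order the high byte comes first in memory.
The bytes are already most-significant first: 0x8F409007.
0x8F409007 = 2403373063.

2403373063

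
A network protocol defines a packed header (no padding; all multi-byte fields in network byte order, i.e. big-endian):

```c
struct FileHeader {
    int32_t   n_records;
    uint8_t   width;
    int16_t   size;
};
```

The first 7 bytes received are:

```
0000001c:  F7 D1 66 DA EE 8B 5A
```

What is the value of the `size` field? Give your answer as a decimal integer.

`size` follows `n_records` (4 B), `width` (1 B), so it starts at offset 4 + 1 = 5 and occupies 2 bytes.
Bytes at offsets 5..6: 8B 5A.
Big-endian stores the most-significant byte at the lowest address.
The bytes are already most-significant first: 0x8B5A.
Top bit is set, so as a signed 16-bit value this is 0x8B5A − 2^16 = -29862.

-29862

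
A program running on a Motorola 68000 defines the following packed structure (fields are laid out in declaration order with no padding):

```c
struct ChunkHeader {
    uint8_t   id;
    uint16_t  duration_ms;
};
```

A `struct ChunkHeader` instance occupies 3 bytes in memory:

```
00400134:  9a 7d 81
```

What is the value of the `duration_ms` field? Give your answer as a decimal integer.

`duration_ms` follows `id` (1 byte), so it starts at byte offset 1 and occupies 2 bytes.
Bytes at offsets 1..2: 7D 81.
Big-endian: lowest address holds the most-significant byte.
The bytes are already most-significant first: 0x7D81.
0x7D81 = 32129.

32129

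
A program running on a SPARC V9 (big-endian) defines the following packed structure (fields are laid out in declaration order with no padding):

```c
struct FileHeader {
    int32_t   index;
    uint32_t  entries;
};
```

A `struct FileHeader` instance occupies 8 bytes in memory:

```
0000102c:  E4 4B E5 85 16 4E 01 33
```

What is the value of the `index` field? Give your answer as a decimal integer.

-464788091

`index` is the first field, at byte offset 0, occupying 4 bytes.
Bytes at offsets 0..3: E4 4B E5 85.
Big-endian stores the most-significant byte at the lowest address.
The bytes are already most-significant first: 0xE44BE585.
Top bit is set, so as a signed 32-bit value this is 0xE44BE585 − 2^32 = -464788091.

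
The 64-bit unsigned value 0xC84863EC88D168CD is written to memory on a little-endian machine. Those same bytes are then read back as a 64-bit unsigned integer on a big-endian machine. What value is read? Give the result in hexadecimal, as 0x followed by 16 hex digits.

Stored little-endian, the bytes at ascending addresses are CD 68 D1 88 EC 63 48 C8.
Read back as big-endian, the last byte is least significant, giving 0xCD68D188EC6348C8.

0xCD68D188EC6348C8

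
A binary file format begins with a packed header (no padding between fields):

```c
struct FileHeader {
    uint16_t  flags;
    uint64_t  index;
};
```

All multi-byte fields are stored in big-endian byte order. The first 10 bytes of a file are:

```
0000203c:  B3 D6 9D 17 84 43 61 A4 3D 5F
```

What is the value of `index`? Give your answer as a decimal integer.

11319661613354859871

`index` follows `flags` (2 bytes), so it starts at byte offset 2 and occupies 8 bytes.
Bytes at offsets 2..9: 9D 17 84 43 61 A4 3D 5F.
Big-endian: lowest address holds the most-significant byte.
The bytes are already most-significant first: 0x9D17844361A43D5F.
0x9D17844361A43D5F = 11319661613354859871.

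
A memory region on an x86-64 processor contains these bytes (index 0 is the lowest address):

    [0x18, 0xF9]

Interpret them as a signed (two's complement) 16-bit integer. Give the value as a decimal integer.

In little-endian order the low byte comes first in memory.
Reassemble most-significant byte first: F9 18 → 0xF918.
Top bit is set, so as a signed 16-bit value this is 0xF918 − 2^16 = -1768.

-1768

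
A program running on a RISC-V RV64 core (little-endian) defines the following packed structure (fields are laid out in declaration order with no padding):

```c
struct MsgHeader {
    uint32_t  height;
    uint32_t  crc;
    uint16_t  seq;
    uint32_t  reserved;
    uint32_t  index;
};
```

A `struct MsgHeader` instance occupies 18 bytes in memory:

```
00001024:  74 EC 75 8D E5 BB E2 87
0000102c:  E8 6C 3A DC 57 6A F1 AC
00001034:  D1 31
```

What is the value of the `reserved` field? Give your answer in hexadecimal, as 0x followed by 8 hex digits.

`reserved` follows `height` (4 B), `crc` (4 B), `seq` (2 B), so it starts at offset 4 + 4 + 2 = 10 and occupies 4 bytes.
Bytes at offsets 10..13: 3A DC 57 6A.
Little-endian: lowest address holds the least-significant byte.
Reassemble most-significant byte first: 6A 57 DC 3A → 0x6A57DC3A.

0x6A57DC3A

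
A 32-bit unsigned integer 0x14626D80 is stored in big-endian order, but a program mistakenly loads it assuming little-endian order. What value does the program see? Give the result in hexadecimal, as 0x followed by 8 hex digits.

0x806D6214

Stored big-endian, the bytes at ascending addresses are 14 62 6D 80.
Read back as little-endian, the first byte is least significant, giving 0x806D6214.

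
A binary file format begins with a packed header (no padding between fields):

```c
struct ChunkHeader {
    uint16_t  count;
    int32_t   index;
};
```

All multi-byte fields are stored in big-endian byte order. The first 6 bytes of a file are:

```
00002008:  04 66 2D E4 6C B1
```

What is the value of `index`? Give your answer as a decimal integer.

`index` follows `count` (2 bytes), so it starts at byte offset 2 and occupies 4 bytes.
Bytes at offsets 2..5: 2D E4 6C B1.
Big-endian: lowest address holds the most-significant byte.
The bytes are already most-significant first: 0x2DE46CB1.
0x2DE46CB1 = 769944753.

769944753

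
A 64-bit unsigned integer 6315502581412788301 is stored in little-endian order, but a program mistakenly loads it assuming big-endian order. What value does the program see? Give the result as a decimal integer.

6315502581412788301 in 64-bit hexadecimal is 0x57A52C23072BF84D.
Stored little-endian, the bytes at ascending addresses are 4D F8 2B 07 23 2C A5 57.
Read back as big-endian, the last byte is least significant, giving 0x4DF82B07232CA557.
0x4DF82B07232CA557 = 5618287844799587671.

5618287844799587671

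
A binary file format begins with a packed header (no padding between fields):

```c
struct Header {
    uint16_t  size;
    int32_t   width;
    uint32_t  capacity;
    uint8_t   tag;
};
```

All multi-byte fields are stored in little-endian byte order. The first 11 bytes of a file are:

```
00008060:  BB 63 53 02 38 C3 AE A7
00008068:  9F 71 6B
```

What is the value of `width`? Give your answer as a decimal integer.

`width` follows `size` (2 bytes), so it starts at byte offset 2 and occupies 4 bytes.
Bytes at offsets 2..5: 53 02 38 C3.
Little-endian stores the least-significant byte at the lowest address.
Reassemble most-significant byte first: C3 38 02 53 → 0xC3380253.
Top bit is set, so as a signed 32-bit value this is 0xC3380253 − 2^32 = -1019739565.

-1019739565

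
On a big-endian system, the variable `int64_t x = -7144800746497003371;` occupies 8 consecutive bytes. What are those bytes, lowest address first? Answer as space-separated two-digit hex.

9C D8 91 93 6A 19 B0 95

Two's complement of -7144800746497003371 in 64 bits: 7144800746497003371 = 0x63276E6C95E64F6B; invert → 0x9CD891936A19B094; add 1 → 0x9CD891936A19B095.
Split into bytes (most-significant first): 9C D8 91 93 6A 19 B0 95.
Big-endian stores the most-significant byte at the lowest address.
So the memory order matches the most-significant-first order: 9C D8 91 93 6A 19 B0 95.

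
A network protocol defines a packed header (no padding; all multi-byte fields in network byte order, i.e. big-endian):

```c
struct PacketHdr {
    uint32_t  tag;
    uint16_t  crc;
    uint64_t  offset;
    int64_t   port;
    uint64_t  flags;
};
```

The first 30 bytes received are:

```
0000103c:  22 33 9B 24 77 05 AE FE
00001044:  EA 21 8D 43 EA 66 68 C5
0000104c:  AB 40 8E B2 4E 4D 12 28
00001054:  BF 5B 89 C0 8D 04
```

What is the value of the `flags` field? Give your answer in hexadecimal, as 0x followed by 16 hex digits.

0x1228BF5B89C08D04

`flags` follows `tag` (4 B), `crc` (2 B), `offset` (8 B), `port` (8 B), so it starts at offset 4 + 2 + 8 + 8 = 22 and occupies 8 bytes.
Bytes at offsets 22..29: 12 28 BF 5B 89 C0 8D 04.
Big-endian: lowest address holds the most-significant byte.
The bytes are already most-significant first: 0x1228BF5B89C08D04.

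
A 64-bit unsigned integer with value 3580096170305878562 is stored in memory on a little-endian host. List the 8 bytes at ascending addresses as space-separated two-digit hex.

3580096170305878562 in hexadecimal, padded to 64 bits, is 0x31AF0E7FACD17A22.
Split into bytes (most-significant first): 31 AF 0E 7F AC D1 7A 22.
Little-endian stores the least-significant byte at the lowest address.
So at ascending addresses the bytes are 22 7A D1 AC 7F 0E AF 31.

22 7A D1 AC 7F 0E AF 31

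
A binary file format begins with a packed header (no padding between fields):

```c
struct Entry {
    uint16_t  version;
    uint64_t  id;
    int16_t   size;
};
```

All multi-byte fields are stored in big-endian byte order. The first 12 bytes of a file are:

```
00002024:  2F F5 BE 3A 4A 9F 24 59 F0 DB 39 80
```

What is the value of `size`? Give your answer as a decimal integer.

14720

`size` follows `version` (2 B), `id` (8 B), so it starts at offset 2 + 8 = 10 and occupies 2 bytes.
Bytes at offsets 10..11: 39 80.
Big-endian stores the most-significant byte at the lowest address.
The bytes are already most-significant first: 0x3980.
0x3980 = 14720.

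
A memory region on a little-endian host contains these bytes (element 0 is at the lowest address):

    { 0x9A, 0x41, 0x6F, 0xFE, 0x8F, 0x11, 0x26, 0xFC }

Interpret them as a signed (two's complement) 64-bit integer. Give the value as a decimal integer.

Little-endian stores the least-significant byte at the lowest address.
Reassemble most-significant byte first: FC 26 11 8F FE 6F 41 9A → 0xFC26118FFE6F419A.
Top bit is set, so as a signed 64-bit value this is 0xFC26118FFE6F419A − 2^64 = -277515016890007142.

-277515016890007142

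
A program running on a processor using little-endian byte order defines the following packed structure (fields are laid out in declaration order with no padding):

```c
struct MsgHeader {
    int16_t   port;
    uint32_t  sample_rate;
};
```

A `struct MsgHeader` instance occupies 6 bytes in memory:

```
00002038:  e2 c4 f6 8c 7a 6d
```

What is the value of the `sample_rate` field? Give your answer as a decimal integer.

1836748022

`sample_rate` follows `port` (2 bytes), so it starts at byte offset 2 and occupies 4 bytes.
Bytes at offsets 2..5: F6 8C 7A 6D.
Little-endian: lowest address holds the least-significant byte.
Reassemble most-significant byte first: 6D 7A 8C F6 → 0x6D7A8CF6.
0x6D7A8CF6 = 1836748022.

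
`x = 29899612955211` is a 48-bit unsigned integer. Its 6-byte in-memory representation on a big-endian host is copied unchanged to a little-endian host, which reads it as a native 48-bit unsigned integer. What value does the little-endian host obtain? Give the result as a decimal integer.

82612882977051

29899612955211 in 48-bit hexadecimal is 0x1B318BCF224B.
Stored big-endian, the bytes at ascending addresses are 1B 31 8B CF 22 4B.
Read back as little-endian, the first byte is least significant, giving 0x4B22CF8B311B.
0x4B22CF8B311B = 82612882977051.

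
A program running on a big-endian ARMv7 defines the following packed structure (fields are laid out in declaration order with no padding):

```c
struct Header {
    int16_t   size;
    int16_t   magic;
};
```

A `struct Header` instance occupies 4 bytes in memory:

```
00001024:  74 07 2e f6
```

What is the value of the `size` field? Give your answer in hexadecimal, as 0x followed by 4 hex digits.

0x7407

`size` is the first field, at byte offset 0, occupying 2 bytes.
Bytes at offsets 0..1: 74 07.
Big-endian: lowest address holds the most-significant byte.
The bytes are already most-significant first: 0x7407.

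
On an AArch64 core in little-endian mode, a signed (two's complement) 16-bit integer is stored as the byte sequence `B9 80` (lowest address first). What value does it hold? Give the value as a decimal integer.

Little-endian: lowest address holds the least-significant byte.
Reassemble most-significant byte first: 80 B9 → 0x80B9.
Top bit is set, so as a signed 16-bit value this is 0x80B9 − 2^16 = -32583.

-32583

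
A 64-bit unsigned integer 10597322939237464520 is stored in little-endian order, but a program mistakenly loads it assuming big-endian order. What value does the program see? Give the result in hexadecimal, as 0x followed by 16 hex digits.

0xC8F958F310411193

10597322939237464520 in 64-bit hexadecimal is 0x93114110F358F9C8.
Stored little-endian, the bytes at ascending addresses are C8 F9 58 F3 10 41 11 93.
Read back as big-endian, the last byte is least significant, giving 0xC8F958F310411193.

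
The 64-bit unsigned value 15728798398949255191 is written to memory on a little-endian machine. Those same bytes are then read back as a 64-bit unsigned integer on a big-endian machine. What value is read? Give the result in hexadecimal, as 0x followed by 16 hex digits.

15728798398949255191 in 64-bit hexadecimal is 0xDA47EACF211A6817.
Stored little-endian, the bytes at ascending addresses are 17 68 1A 21 CF EA 47 DA.
Read back as big-endian, the last byte is least significant, giving 0x17681A21CFEA47DA.

0x17681A21CFEA47DA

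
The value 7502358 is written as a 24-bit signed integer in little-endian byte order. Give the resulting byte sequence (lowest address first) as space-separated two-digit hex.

16 7A 72

7502358 in hexadecimal, padded to 24 bits, is 0x727A16.
Split into bytes (most-significant first): 72 7A 16.
In little-endian order the low byte comes first in memory.
So at ascending addresses the bytes are 16 7A 72.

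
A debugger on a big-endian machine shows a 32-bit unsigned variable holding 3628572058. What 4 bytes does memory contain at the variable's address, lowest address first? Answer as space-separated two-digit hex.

D8 47 9D 9A

3628572058 in hexadecimal, padded to 32 bits, is 0xD8479D9A.
Split into bytes (most-significant first): D8 47 9D 9A.
Big-endian: lowest address holds the most-significant byte.
So the memory order matches the most-significant-first order: D8 47 9D 9A.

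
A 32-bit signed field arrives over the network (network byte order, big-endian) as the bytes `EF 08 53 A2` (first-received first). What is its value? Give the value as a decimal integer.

Big-endian stores the most-significant byte at the lowest address.
The bytes are already most-significant first: 0xEF0853A2.
Top bit is set, so as a signed 32-bit value this is 0xEF0853A2 − 2^32 = -284666974.

-284666974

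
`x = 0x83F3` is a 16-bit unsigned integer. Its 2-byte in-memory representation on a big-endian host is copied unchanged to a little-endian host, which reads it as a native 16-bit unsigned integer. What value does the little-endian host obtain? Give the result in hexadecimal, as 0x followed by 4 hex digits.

Stored big-endian, the bytes at ascending addresses are 83 F3.
Read back as little-endian, the first byte is least significant, giving 0xF383.

0xF383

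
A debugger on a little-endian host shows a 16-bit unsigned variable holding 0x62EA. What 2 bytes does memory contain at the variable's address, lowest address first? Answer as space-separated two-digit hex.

Split into bytes (most-significant first): 62 EA.
Little-endian: lowest address holds the least-significant byte.
So at ascending addresses the bytes are EA 62.

EA 62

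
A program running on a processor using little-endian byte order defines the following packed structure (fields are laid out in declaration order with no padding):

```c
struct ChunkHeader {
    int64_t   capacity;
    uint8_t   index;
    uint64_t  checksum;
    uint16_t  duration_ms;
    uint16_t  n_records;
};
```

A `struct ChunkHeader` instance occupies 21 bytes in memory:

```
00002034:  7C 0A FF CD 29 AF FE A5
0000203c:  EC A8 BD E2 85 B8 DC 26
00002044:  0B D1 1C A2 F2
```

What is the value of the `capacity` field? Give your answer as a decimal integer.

-6485553819282371972

`capacity` is the first field, at byte offset 0, occupying 8 bytes.
Bytes at offsets 0..7: 7C 0A FF CD 29 AF FE A5.
Little-endian: lowest address holds the least-significant byte.
Reassemble most-significant byte first: A5 FE AF 29 CD FF 0A 7C → 0xA5FEAF29CDFF0A7C.
Top bit is set, so as a signed 64-bit value this is 0xA5FEAF29CDFF0A7C − 2^64 = -6485553819282371972.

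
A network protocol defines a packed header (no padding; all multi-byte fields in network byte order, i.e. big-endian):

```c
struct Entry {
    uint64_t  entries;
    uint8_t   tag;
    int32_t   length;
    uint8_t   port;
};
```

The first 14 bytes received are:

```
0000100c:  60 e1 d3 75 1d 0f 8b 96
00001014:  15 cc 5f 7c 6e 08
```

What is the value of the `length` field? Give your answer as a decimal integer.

-866157458

`length` follows `entries` (8 B), `tag` (1 B), so it starts at offset 8 + 1 = 9 and occupies 4 bytes.
Bytes at offsets 9..12: CC 5F 7C 6E.
Big-endian: lowest address holds the most-significant byte.
The bytes are already most-significant first: 0xCC5F7C6E.
Top bit is set, so as a signed 32-bit value this is 0xCC5F7C6E − 2^32 = -866157458.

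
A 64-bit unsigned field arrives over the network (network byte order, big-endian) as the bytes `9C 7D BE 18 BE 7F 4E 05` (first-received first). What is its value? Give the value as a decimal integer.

11276378055490096645

Big-endian stores the most-significant byte at the lowest address.
The bytes are already most-significant first: 0x9C7DBE18BE7F4E05.
0x9C7DBE18BE7F4E05 = 11276378055490096645.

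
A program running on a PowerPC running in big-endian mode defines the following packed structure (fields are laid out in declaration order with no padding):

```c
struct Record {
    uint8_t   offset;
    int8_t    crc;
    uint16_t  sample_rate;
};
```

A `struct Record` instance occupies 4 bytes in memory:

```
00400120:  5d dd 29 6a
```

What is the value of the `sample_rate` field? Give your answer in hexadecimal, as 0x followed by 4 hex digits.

`sample_rate` follows `offset` (1 B), `crc` (1 B), so it starts at offset 1 + 1 = 2 and occupies 2 bytes.
Bytes at offsets 2..3: 29 6A.
Big-endian: lowest address holds the most-significant byte.
The bytes are already most-significant first: 0x296A.

0x296A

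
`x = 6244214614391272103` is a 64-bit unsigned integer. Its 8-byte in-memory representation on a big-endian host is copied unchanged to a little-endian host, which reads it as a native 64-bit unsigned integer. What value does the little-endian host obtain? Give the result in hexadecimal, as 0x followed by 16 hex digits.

6244214614391272103 in 64-bit hexadecimal is 0x56A7E81BC81832A7.
Stored big-endian, the bytes at ascending addresses are 56 A7 E8 1B C8 18 32 A7.
Read back as little-endian, the first byte is least significant, giving 0xA73218C81BE8A756.

0xA73218C81BE8A756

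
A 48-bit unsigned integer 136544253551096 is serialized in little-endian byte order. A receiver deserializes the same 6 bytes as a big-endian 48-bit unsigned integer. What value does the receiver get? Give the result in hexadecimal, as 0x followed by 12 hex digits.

0xF8A1BAAF2F7C

136544253551096 in 48-bit hexadecimal is 0x7C2FAFBAA1F8.
Stored little-endian, the bytes at ascending addresses are F8 A1 BA AF 2F 7C.
Read back as big-endian, the last byte is least significant, giving 0xF8A1BAAF2F7C.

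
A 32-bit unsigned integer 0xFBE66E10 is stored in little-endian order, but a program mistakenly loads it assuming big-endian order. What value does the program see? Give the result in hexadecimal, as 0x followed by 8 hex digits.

0x106EE6FB

Stored little-endian, the bytes at ascending addresses are 10 6E E6 FB.
Read back as big-endian, the last byte is least significant, giving 0x106EE6FB.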